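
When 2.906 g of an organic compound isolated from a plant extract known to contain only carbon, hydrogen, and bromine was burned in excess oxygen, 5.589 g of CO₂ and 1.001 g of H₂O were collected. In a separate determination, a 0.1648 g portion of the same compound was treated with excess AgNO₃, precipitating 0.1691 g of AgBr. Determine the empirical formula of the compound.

mol C = 5.589 g CO₂ ÷ 44.009 g/mol = 0.12700 mol
mol H = 2 × 1.001 g H₂O ÷ 18.015 g/mol = 0.11113 mol
From the AgBr data: mol Br per gram of compound = (0.1691 ÷ 187.772) ÷ 0.1648 = 0.0054646 mol/g, so in the 2.906 g combustion sample mol Br = 0.015880 mol
Divide by the smallest (0.015880 mol): C 7.997, H 6.998, Br 1.000

C8H7Br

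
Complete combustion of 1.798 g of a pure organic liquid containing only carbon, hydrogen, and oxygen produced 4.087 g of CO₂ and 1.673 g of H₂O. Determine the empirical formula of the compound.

mol C = 4.087 g CO₂ ÷ 44.009 g/mol = 0.092867 mol
mol H = 2 × 1.673 g H₂O ÷ 18.015 g/mol = 0.18573 mol
mass O = 1.798 − (1.1154 + 0.18722) = 0.49535 g → mol O = 0.49535 ÷ 15.999 = 0.030961 mol
Divide by the smallest (0.030961 mol): C 2.999, H 5.999, O 1.000

C3H6O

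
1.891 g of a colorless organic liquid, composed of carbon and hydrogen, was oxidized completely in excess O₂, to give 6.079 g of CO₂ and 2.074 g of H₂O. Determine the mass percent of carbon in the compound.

mol C = 6.079 g CO₂ ÷ 44.009 g/mol = 0.13813 mol
mol H = 2 × 2.074 g H₂O ÷ 18.015 g/mol = 0.23025 mol
mass % C = 1.6591 g ÷ 1.891 g × 100%

87.74%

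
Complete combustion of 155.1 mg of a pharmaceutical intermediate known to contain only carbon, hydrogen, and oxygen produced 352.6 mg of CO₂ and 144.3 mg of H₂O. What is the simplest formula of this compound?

mol C = 0.3526 g CO₂ ÷ 44.009 g/mol = 0.0080120 mol
mol H = 2 × 0.1443 g H₂O ÷ 18.015 g/mol = 0.016020 mol
mass O = 0.1551 − (0.096232 + 0.016148) = 0.042720 g → mol O = 0.042720 ÷ 15.999 = 0.0026702 mol
Divide by the smallest (0.0026702 mol): C 3.001, H 6.000, O 1.000

C3H6O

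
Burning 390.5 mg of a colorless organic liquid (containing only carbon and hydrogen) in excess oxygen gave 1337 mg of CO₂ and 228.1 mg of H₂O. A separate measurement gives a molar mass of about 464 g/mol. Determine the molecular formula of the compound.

C36H30

mol C = 1.337 g CO₂ ÷ 44.009 g/mol = 0.030380 mol
mol H = 2 × 0.2281 g H₂O ÷ 18.015 g/mol = 0.025323 mol
Divide by the smallest (0.025323 mol): C 1.200, H 1.000
Multiplying each by 5 gives whole numbers: C 6.00, H 5.00
Empirical formula: C6H5
Empirical-formula mass = 77.11 g/mol; 464 ÷ 77.11 ≈ 6, so the molecular formula is C36H30.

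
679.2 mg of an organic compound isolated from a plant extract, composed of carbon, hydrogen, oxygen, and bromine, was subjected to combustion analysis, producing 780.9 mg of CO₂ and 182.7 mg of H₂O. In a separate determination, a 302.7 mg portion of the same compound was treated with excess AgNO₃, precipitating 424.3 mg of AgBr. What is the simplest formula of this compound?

C7H8Br2O

mol C = 0.7809 g CO₂ ÷ 44.009 g/mol = 0.017744 mol
mol H = 2 × 0.1827 g H₂O ÷ 18.015 g/mol = 0.020283 mol
From the AgBr data: mol Br per gram of compound = (0.4243 ÷ 187.772) ÷ 0.3027 = 0.0074650 mol/g, so in the 0.6792 g combustion sample mol Br = 0.0050702 mol
mass O = 0.6792 − (0.21312 + 0.020445 + 0.40513) = 0.040499 g → mol O = 0.040499 ÷ 15.999 = 0.0025313 mol
Divide by the smallest (0.0025313 mol): C 7.010, H 8.013, Br 2.003, O 1.000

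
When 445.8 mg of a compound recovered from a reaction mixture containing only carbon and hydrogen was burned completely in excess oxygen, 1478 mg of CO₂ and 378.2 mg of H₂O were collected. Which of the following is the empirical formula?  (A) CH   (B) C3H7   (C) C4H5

mol C = 1.478 g CO₂ ÷ 44.009 g/mol = 0.033584 mol
mol H = 2 × 0.3782 g H₂O ÷ 18.015 g/mol = 0.041987 mol
Divide by the smallest (0.033584 mol): C 1.000, H 1.250
Multiplying each by 4 gives whole numbers: C 4.00, H 5.00

(C) C4H5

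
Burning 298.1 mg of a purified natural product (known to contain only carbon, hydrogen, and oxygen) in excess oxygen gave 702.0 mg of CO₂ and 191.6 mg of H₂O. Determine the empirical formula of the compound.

C3H4O

mol C = 0.7020 g CO₂ ÷ 44.009 g/mol = 0.015951 mol
mol H = 2 × 0.1916 g H₂O ÷ 18.015 g/mol = 0.021271 mol
mass O = 0.2981 − (0.19159 + 0.021441) = 0.085068 g → mol O = 0.085068 ÷ 15.999 = 0.0053171 mol
Divide by the smallest (0.0053171 mol): C 3.000, H 4.001, O 1.000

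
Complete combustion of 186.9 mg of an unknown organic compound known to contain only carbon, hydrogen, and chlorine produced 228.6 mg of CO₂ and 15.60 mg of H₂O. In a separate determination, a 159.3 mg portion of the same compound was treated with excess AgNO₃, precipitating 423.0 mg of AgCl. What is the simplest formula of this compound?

mol C = 0.2286 g CO₂ ÷ 44.009 g/mol = 0.0051944 mol
mol H = 2 × 0.01560 g H₂O ÷ 18.015 g/mol = 0.0017319 mol
From the AgCl data: mol Cl per gram of compound = (0.4230 ÷ 143.318) ÷ 0.1593 = 0.018528 mol/g, so in the 0.1869 g combustion sample mol Cl = 0.0034628 mol
Divide by the smallest (0.0017319 mol): C 2.999, H 1.000, Cl 1.999

C3HCl2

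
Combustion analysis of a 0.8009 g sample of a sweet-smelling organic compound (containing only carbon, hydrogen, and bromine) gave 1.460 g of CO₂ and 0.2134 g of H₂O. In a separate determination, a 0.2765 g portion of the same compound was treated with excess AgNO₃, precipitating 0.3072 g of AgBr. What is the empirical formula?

mol C = 1.460 g CO₂ ÷ 44.009 g/mol = 0.033175 mol
mol H = 2 × 0.2134 g H₂O ÷ 18.015 g/mol = 0.023691 mol
From the AgBr data: mol Br per gram of compound = (0.3072 ÷ 187.772) ÷ 0.2765 = 0.0059169 mol/g, so in the 0.8009 g combustion sample mol Br = 0.0047389 mol
Divide by the smallest (0.0047389 mol): C 7.001, H 4.999, Br 1.000

C7H5Br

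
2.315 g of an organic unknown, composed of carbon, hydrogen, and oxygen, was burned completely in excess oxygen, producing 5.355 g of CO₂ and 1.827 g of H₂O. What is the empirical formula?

mol C = 5.355 g CO₂ ÷ 44.009 g/mol = 0.12168 mol
mol H = 2 × 1.827 g H₂O ÷ 18.015 g/mol = 0.20283 mol
mass O = 2.315 − (1.4615 + 0.20445) = 0.64905 g → mol O = 0.64905 ÷ 15.999 = 0.040568 mol
Divide by the smallest (0.040568 mol): C 2.999, H 5.000, O 1.000

C3H5O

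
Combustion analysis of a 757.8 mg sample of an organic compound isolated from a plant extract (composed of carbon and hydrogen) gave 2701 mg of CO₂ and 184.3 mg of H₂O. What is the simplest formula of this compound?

mol C = 2.701 g CO₂ ÷ 44.009 g/mol = 0.061374 mol
mol H = 2 × 0.1843 g H₂O ÷ 18.015 g/mol = 0.020461 mol
Divide by the smallest (0.020461 mol): C 3.000, H 1.000

C3H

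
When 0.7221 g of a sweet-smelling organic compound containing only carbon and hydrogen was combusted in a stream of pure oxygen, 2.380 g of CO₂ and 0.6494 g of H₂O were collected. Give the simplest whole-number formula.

C3H4

mol C = 2.380 g CO₂ ÷ 44.009 g/mol = 0.054080 mol
mol H = 2 × 0.6494 g H₂O ÷ 18.015 g/mol = 0.072095 mol
Divide by the smallest (0.054080 mol): C 1.000, H 1.333
Multiplying each by 3 gives whole numbers: C 3.00, H 4.00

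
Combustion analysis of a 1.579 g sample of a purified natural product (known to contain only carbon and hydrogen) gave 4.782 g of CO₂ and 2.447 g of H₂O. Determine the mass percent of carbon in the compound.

mol C = 4.782 g CO₂ ÷ 44.009 g/mol = 0.10866 mol
mol H = 2 × 2.447 g H₂O ÷ 18.015 g/mol = 0.27166 mol
mass % C = 1.3051 g ÷ 1.579 g × 100%

82.65%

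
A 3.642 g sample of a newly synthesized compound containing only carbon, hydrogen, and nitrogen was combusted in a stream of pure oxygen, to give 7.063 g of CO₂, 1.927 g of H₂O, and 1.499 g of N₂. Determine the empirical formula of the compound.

mol C = 7.063 g CO₂ ÷ 44.009 g/mol = 0.16049 mol
mol H = 2 × 1.927 g H₂O ÷ 18.015 g/mol = 0.21393 mol
mol N = 2 × 1.499 g N₂ ÷ 28.014 g/mol = 0.10702 mol
Divide by the smallest (0.10702 mol): C 1.500, H 1.999, N 1.000
Multiplying each by 2 gives whole numbers: C 3.00, H 4.00, N 2.00

C3H4N2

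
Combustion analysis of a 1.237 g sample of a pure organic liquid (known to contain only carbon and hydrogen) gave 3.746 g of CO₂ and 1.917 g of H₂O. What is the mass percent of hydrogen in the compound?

mol C = 3.746 g CO₂ ÷ 44.009 g/mol = 0.085119 mol
mol H = 2 × 1.917 g H₂O ÷ 18.015 g/mol = 0.21282 mol
mass % H = 0.21453 g ÷ 1.237 g × 100%

17.34%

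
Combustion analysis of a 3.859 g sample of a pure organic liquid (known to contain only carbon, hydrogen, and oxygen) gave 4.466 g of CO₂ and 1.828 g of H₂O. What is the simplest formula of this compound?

C2H4O3

mol C = 4.466 g CO₂ ÷ 44.009 g/mol = 0.10148 mol
mol H = 2 × 1.828 g H₂O ÷ 18.015 g/mol = 0.20294 mol
mass O = 3.859 − (1.2189 + 0.20457) = 2.4356 g → mol O = 2.4356 ÷ 15.999 = 0.15223 mol
Divide by the smallest (0.10148 mol): C 1.000, H 2.000, O 1.500
Multiplying each by 2 gives whole numbers: C 2.00, H 4.00, O 3.00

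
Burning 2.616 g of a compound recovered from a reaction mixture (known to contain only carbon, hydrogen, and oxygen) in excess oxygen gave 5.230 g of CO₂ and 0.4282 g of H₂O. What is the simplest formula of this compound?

mol C = 5.230 g CO₂ ÷ 44.009 g/mol = 0.11884 mol
mol H = 2 × 0.4282 g H₂O ÷ 18.015 g/mol = 0.047538 mol
mass O = 2.616 − (1.4274 + 0.047918) = 1.1407 g → mol O = 1.1407 ÷ 15.999 = 0.071298 mol
Divide by the smallest (0.047538 mol): C 2.500, H 1.000, O 1.500
Multiplying each by 2 gives whole numbers: C 5.00, H 2.00, O 3.00

C5H2O3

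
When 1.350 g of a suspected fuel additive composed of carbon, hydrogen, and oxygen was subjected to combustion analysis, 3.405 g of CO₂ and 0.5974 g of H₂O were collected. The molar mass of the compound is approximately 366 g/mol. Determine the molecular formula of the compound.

C21H18O6

mol C = 3.405 g CO₂ ÷ 44.009 g/mol = 0.077371 mol
mol H = 2 × 0.5974 g H₂O ÷ 18.015 g/mol = 0.066323 mol
mass O = 1.350 − (0.92930 + 0.066853) = 0.35385 g → mol O = 0.35385 ÷ 15.999 = 0.022117 mol
Divide by the smallest (0.022117 mol): C 3.498, H 2.999, O 1.000
Multiplying each by 2 gives whole numbers: C 7.00, H 6.00, O 2.00
Empirical formula: C7H6O2
Empirical-formula mass = 122.12 g/mol; 366 ÷ 122.12 ≈ 3, so the molecular formula is C21H18O6.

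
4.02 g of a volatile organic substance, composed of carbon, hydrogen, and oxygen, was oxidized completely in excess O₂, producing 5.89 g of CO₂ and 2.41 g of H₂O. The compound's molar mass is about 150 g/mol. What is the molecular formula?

C5H10O5

mol C = 5.89 g CO₂ ÷ 44.009 g/mol = 0.1338 mol
mol H = 2 × 2.41 g H₂O ÷ 18.015 g/mol = 0.2676 mol
mass O = 4.02 − (1.608 + 0.2697) = 2.143 g → mol O = 2.143 ÷ 15.999 = 0.1339 mol
Divide by the smallest (0.1338 mol): C 1.000, H 1.999, O 1.001
Empirical formula: CH2O
Empirical-formula mass = 30.03 g/mol; 150 ÷ 30.03 ≈ 5, so the molecular formula is C5H10O5.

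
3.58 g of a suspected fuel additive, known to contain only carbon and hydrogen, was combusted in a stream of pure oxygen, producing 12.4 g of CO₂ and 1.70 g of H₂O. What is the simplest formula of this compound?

mol C = 12.4 g CO₂ ÷ 44.009 g/mol = 0.2818 mol
mol H = 2 × 1.70 g H₂O ÷ 18.015 g/mol = 0.1887 mol
Divide by the smallest (0.1887 mol): C 1.493, H 1.000
Multiplying each by 2 gives whole numbers: C 2.99, H 2.00

C3H2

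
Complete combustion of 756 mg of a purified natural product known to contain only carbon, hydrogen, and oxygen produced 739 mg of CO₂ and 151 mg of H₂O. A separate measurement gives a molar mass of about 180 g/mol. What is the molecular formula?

C4H4O8

mol C = 0.739 g CO₂ ÷ 44.009 g/mol = 0.01679 mol
mol H = 2 × 0.151 g H₂O ÷ 18.015 g/mol = 0.01676 mol
mass O = 0.756 − (0.2017 + 0.01690) = 0.5374 g → mol O = 0.5374 ÷ 15.999 = 0.03359 mol
Divide by the smallest (0.01676 mol): C 1.002, H 1.000, O 2.004
Empirical formula: CHO2
Empirical-formula mass = 45.02 g/mol; 180 ÷ 45.02 ≈ 4, so the molecular formula is C4H4O8.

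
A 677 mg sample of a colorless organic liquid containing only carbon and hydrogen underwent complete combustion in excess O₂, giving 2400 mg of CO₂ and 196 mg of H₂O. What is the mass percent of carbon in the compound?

mol C = 2.40 g CO₂ ÷ 44.009 g/mol = 0.05453 mol
mol H = 2 × 0.196 g H₂O ÷ 18.015 g/mol = 0.02176 mol
mass % C = 0.6550 g ÷ 0.677 g × 100%

96.8%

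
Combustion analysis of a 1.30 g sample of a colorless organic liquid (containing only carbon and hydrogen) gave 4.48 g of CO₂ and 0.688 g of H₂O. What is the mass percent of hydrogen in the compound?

mol C = 4.48 g CO₂ ÷ 44.009 g/mol = 0.1018 mol
mol H = 2 × 0.688 g H₂O ÷ 18.015 g/mol = 0.07638 mol
mass % H = 0.07699 g ÷ 1.30 g × 100%

5.9%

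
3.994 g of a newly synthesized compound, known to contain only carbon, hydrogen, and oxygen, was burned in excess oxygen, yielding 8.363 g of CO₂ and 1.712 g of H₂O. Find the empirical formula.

mol C = 8.363 g CO₂ ÷ 44.009 g/mol = 0.19003 mol
mol H = 2 × 1.712 g H₂O ÷ 18.015 g/mol = 0.19006 mol
mass O = 3.994 − (2.2824 + 0.19158) = 1.5200 g → mol O = 1.5200 ÷ 15.999 = 0.095004 mol
Divide by the smallest (0.095004 mol): C 2.000, H 2.001, O 1.000

C2H2O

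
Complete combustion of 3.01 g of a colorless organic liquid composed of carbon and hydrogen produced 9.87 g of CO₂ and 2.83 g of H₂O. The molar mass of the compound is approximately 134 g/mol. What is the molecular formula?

C10H14

mol C = 9.87 g CO₂ ÷ 44.009 g/mol = 0.2243 mol
mol H = 2 × 2.83 g H₂O ÷ 18.015 g/mol = 0.3142 mol
Divide by the smallest (0.2243 mol): C 1.000, H 1.401
Multiplying each by 5 gives whole numbers: C 5.00, H 7.00
Empirical formula: C5H7
Empirical-formula mass = 67.11 g/mol; 134 ÷ 67.11 ≈ 2, so the molecular formula is C10H14.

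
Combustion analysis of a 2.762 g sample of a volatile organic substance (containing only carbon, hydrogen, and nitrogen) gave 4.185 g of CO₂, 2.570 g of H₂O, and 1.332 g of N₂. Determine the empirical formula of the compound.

CH3N

mol C = 4.185 g CO₂ ÷ 44.009 g/mol = 0.095094 mol
mol H = 2 × 2.570 g H₂O ÷ 18.015 g/mol = 0.28532 mol
mol N = 2 × 1.332 g N₂ ÷ 28.014 g/mol = 0.095095 mol
Divide by the smallest (0.095094 mol): C 1.000, H 3.000, N 1.000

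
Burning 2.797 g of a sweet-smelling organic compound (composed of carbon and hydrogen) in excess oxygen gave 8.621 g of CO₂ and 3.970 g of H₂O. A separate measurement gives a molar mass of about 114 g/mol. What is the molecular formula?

mol C = 8.621 g CO₂ ÷ 44.009 g/mol = 0.19589 mol
mol H = 2 × 3.970 g H₂O ÷ 18.015 g/mol = 0.44074 mol
Divide by the smallest (0.19589 mol): C 1.000, H 2.250
Multiplying each by 4 gives whole numbers: C 4.00, H 9.00
Empirical formula: C4H9
Empirical-formula mass = 57.12 g/mol; 114 ÷ 57.12 ≈ 2, so the molecular formula is C8H18.

C8H18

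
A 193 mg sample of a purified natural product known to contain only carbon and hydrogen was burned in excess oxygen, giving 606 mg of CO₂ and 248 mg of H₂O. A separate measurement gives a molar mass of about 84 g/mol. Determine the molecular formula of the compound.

C6H12

mol C = 0.606 g CO₂ ÷ 44.009 g/mol = 0.01377 mol
mol H = 2 × 0.248 g H₂O ÷ 18.015 g/mol = 0.02753 mol
Divide by the smallest (0.01377 mol): C 1.000, H 1.999
Empirical formula: CH2
Empirical-formula mass = 14.03 g/mol; 84 ÷ 14.03 ≈ 6, so the molecular formula is C6H12.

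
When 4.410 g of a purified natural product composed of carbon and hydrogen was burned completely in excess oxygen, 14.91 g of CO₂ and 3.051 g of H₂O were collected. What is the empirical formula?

CH

mol C = 14.91 g CO₂ ÷ 44.009 g/mol = 0.33879 mol
mol H = 2 × 3.051 g H₂O ÷ 18.015 g/mol = 0.33872 mol
Divide by the smallest (0.33872 mol): C 1.000, H 1.000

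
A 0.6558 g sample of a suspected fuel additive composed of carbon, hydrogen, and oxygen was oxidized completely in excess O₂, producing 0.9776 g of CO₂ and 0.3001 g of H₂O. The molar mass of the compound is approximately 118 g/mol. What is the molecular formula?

mol C = 0.9776 g CO₂ ÷ 44.009 g/mol = 0.022214 mol
mol H = 2 × 0.3001 g H₂O ÷ 18.015 g/mol = 0.033317 mol
mass O = 0.6558 − (0.26681 + 0.033583) = 0.35541 g → mol O = 0.35541 ÷ 15.999 = 0.022214 mol
Divide by the smallest (0.022214 mol): C 1.000, H 1.500, O 1.000
Multiplying each by 2 gives whole numbers: C 2.00, H 3.00, O 2.00
Empirical formula: C2H3O2
Empirical-formula mass = 59.04 g/mol; 118 ÷ 59.04 ≈ 2, so the molecular formula is C4H6O4.

C4H6O4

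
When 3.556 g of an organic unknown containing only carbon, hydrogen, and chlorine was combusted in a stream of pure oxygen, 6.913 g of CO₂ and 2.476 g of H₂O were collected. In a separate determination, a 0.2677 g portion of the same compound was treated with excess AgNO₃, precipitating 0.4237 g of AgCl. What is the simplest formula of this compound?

mol C = 6.913 g CO₂ ÷ 44.009 g/mol = 0.15708 mol
mol H = 2 × 2.476 g H₂O ÷ 18.015 g/mol = 0.27488 mol
From the AgCl data: mol Cl per gram of compound = (0.4237 ÷ 143.318) ÷ 0.2677 = 0.011044 mol/g, so in the 3.556 g combustion sample mol Cl = 0.039271 mol
Divide by the smallest (0.039271 mol): C 4.000, H 7.000, Cl 1.000

C4H7Cl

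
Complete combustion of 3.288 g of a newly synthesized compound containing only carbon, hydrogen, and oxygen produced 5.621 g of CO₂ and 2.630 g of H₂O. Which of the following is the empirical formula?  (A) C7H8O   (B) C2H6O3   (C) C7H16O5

mol C = 5.621 g CO₂ ÷ 44.009 g/mol = 0.12772 mol
mol H = 2 × 2.630 g H₂O ÷ 18.015 g/mol = 0.29198 mol
mass O = 3.288 − (1.5341 + 0.29431) = 1.4596 g → mol O = 1.4596 ÷ 15.999 = 0.091230 mol
Divide by the smallest (0.091230 mol): C 1.400, H 3.200, O 1.000
Multiplying each by 5 gives whole numbers: C 7.00, H 16.00, O 5.00

(C) C7H16O5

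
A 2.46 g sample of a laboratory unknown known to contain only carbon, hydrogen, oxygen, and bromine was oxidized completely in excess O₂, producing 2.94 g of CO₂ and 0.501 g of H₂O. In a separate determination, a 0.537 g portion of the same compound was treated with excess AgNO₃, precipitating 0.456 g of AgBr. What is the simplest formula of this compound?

C6H5BrO4

mol C = 2.94 g CO₂ ÷ 44.009 g/mol = 0.06680 mol
mol H = 2 × 0.501 g H₂O ÷ 18.015 g/mol = 0.05562 mol
From the AgBr data: mol Br per gram of compound = (0.456 ÷ 187.772) ÷ 0.537 = 0.004522 mol/g, so in the 2.46 g combustion sample mol Br = 0.01112 mol
mass O = 2.46 − (0.8024 + 0.05607 + 0.8889) = 0.7126 g → mol O = 0.7126 ÷ 15.999 = 0.04454 mol
Divide by the smallest (0.01112 mol): C 6.005, H 5.000, Br 1.000, O 4.004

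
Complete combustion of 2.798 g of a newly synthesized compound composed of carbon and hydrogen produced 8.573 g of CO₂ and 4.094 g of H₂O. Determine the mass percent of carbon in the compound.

83.62%

mol C = 8.573 g CO₂ ÷ 44.009 g/mol = 0.19480 mol
mol H = 2 × 4.094 g H₂O ÷ 18.015 g/mol = 0.45451 mol
mass % C = 2.3398 g ÷ 2.798 g × 100%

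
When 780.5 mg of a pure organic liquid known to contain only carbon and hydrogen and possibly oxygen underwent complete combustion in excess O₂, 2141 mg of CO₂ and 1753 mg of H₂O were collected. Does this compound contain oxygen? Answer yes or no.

no

mol C = 2.141 g CO₂ ÷ 44.009 g/mol = 0.048649 mol
mol H = 2 × 1.753 g H₂O ÷ 18.015 g/mol = 0.19462 mol
C and H together account for 0.78050 g — essentially the entire 0.7805 g sample — so the compound contains no oxygen.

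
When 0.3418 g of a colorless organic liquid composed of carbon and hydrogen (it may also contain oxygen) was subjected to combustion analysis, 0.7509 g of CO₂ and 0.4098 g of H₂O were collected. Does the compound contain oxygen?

mol C = 0.7509 g CO₂ ÷ 44.009 g/mol = 0.017062 mol
mol H = 2 × 0.4098 g H₂O ÷ 18.015 g/mol = 0.045495 mol
C and H account for only 0.25080 g of the 0.3418 g sample; the remaining 0.091004 g must be oxygen.

yes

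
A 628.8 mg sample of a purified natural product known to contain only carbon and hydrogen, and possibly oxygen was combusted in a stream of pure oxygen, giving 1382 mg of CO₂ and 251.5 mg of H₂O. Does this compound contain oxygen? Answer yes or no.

yes

mol C = 1.382 g CO₂ ÷ 44.009 g/mol = 0.031403 mol
mol H = 2 × 0.2515 g H₂O ÷ 18.015 g/mol = 0.027921 mol
C and H account for only 0.40532 g of the 0.6288 g sample; the remaining 0.22348 g must be oxygen.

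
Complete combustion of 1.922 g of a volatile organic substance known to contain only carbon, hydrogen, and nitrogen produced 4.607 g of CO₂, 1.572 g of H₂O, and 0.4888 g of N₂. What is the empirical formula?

C3H5N

mol C = 4.607 g CO₂ ÷ 44.009 g/mol = 0.10468 mol
mol H = 2 × 1.572 g H₂O ÷ 18.015 g/mol = 0.17452 mol
mol N = 2 × 0.4888 g N₂ ÷ 28.014 g/mol = 0.034897 mol
Divide by the smallest (0.034897 mol): C 3.000, H 5.001, N 1.000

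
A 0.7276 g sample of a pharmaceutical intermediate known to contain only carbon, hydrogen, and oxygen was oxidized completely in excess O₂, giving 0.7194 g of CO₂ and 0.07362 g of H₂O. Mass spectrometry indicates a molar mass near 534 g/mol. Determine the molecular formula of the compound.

C12H6O24

mol C = 0.7194 g CO₂ ÷ 44.009 g/mol = 0.016347 mol
mol H = 2 × 0.07362 g H₂O ÷ 18.015 g/mol = 0.0081732 mol
mass O = 0.7276 − (0.19634 + 0.0082386) = 0.52302 g → mol O = 0.52302 ÷ 15.999 = 0.032691 mol
Divide by the smallest (0.0081732 mol): C 2.000, H 1.000, O 4.000
Empirical formula: C2HO4
Empirical-formula mass = 89.03 g/mol; 534 ÷ 89.03 ≈ 6, so the molecular formula is C12H6O24.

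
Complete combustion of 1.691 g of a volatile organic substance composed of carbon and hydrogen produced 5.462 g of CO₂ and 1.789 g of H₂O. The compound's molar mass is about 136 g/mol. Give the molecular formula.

C10H16

mol C = 5.462 g CO₂ ÷ 44.009 g/mol = 0.12411 mol
mol H = 2 × 1.789 g H₂O ÷ 18.015 g/mol = 0.19861 mol
Divide by the smallest (0.12411 mol): C 1.000, H 1.600
Multiplying each by 5 gives whole numbers: C 5.00, H 8.00
Empirical formula: C5H8
Empirical-formula mass = 68.12 g/mol; 136 ÷ 68.12 ≈ 2, so the molecular formula is C10H16.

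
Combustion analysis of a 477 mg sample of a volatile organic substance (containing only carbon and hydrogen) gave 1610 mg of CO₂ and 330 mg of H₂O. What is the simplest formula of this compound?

mol C = 1.61 g CO₂ ÷ 44.009 g/mol = 0.03658 mol
mol H = 2 × 0.330 g H₂O ÷ 18.015 g/mol = 0.03664 mol
Divide by the smallest (0.03658 mol): C 1.000, H 1.001

CH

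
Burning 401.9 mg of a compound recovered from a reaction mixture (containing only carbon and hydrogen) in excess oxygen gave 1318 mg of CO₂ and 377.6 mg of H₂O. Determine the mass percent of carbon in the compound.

89.50%

mol C = 1.318 g CO₂ ÷ 44.009 g/mol = 0.029948 mol
mol H = 2 × 0.3776 g H₂O ÷ 18.015 g/mol = 0.041921 mol
mass % C = 0.35971 g ÷ 0.4019 g × 100%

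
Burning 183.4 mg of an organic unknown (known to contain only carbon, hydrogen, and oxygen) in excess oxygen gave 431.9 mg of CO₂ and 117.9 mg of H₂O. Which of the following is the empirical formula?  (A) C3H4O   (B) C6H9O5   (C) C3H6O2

(A) C3H4O

mol C = 0.4319 g CO₂ ÷ 44.009 g/mol = 0.0098139 mol
mol H = 2 × 0.1179 g H₂O ÷ 18.015 g/mol = 0.013089 mol
mass O = 0.1834 − (0.11787 + 0.013194) = 0.052331 g → mol O = 0.052331 ÷ 15.999 = 0.0032709 mol
Divide by the smallest (0.0032709 mol): C 3.000, H 4.002, O 1.000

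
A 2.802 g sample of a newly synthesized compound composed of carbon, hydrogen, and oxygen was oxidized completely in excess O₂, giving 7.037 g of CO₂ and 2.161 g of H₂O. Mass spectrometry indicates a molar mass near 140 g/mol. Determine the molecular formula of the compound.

mol C = 7.037 g CO₂ ÷ 44.009 g/mol = 0.15990 mol
mol H = 2 × 2.161 g H₂O ÷ 18.015 g/mol = 0.23991 mol
mass O = 2.802 − (1.9205 + 0.24183) = 0.63962 g → mol O = 0.63962 ÷ 15.999 = 0.039979 mol
Divide by the smallest (0.039979 mol): C 4.000, H 6.001, O 1.000
Empirical formula: C4H6O
Empirical-formula mass = 70.09 g/mol; 140 ÷ 70.09 ≈ 2, so the molecular formula is C8H12O2.

C8H12O2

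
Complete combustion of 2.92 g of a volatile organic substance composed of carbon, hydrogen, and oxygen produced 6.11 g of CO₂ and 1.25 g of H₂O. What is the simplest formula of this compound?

mol C = 6.11 g CO₂ ÷ 44.009 g/mol = 0.1388 mol
mol H = 2 × 1.25 g H₂O ÷ 18.015 g/mol = 0.1388 mol
mass O = 2.92 − (1.668 + 0.1399) = 1.113 g → mol O = 1.113 ÷ 15.999 = 0.06954 mol
Divide by the smallest (0.06954 mol): C 1.996, H 1.996, O 1.000

C2H2O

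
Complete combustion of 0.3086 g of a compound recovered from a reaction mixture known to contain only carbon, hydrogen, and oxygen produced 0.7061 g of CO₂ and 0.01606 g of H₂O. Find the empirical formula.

mol C = 0.7061 g CO₂ ÷ 44.009 g/mol = 0.016044 mol
mol H = 2 × 0.01606 g H₂O ÷ 18.015 g/mol = 0.0017830 mol
mass O = 0.3086 − (0.19271 + 0.0017972) = 0.11409 g → mol O = 0.11409 ÷ 15.999 = 0.0071313 mol
Divide by the smallest (0.0017830 mol): C 8.999, H 1.000, O 4.000

C9HO4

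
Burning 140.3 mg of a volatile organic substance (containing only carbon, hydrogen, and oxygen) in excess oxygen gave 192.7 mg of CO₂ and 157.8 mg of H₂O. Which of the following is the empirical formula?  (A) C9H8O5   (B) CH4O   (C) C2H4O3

mol C = 0.1927 g CO₂ ÷ 44.009 g/mol = 0.0043786 mol
mol H = 2 × 0.1578 g H₂O ÷ 18.015 g/mol = 0.017519 mol
mass O = 0.1403 − (0.052592 + 0.017659) = 0.070049 g → mol O = 0.070049 ÷ 15.999 = 0.0043783 mol
Divide by the smallest (0.0043783 mol): C 1.000, H 4.001, O 1.000

(B) CH4O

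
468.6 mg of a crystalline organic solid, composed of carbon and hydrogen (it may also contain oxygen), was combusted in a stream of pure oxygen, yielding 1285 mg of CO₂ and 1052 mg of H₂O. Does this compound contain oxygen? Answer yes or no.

mol C = 1.285 g CO₂ ÷ 44.009 g/mol = 0.029199 mol
mol H = 2 × 1.052 g H₂O ÷ 18.015 g/mol = 0.11679 mol
C and H together account for 0.46843 g — essentially the entire 0.4686 g sample — so the compound contains no oxygen.

no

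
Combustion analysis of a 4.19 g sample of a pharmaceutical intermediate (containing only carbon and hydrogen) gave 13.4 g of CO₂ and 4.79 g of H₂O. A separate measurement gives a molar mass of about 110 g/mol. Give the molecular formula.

mol C = 13.4 g CO₂ ÷ 44.009 g/mol = 0.3045 mol
mol H = 2 × 4.79 g H₂O ÷ 18.015 g/mol = 0.5318 mol
Divide by the smallest (0.3045 mol): C 1.000, H 1.746
Multiplying each by 4 gives whole numbers: C 4.00, H 6.99
Empirical formula: C4H7
Empirical-formula mass = 55.10 g/mol; 110 ÷ 55.10 ≈ 2, so the molecular formula is C8H14.

C8H14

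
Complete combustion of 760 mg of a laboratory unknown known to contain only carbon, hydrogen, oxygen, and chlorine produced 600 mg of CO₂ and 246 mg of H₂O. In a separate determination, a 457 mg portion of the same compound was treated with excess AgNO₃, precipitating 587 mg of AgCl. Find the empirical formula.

C2H4ClO3

mol C = 0.600 g CO₂ ÷ 44.009 g/mol = 0.01363 mol
mol H = 2 × 0.246 g H₂O ÷ 18.015 g/mol = 0.02731 mol
From the AgCl data: mol Cl per gram of compound = (0.587 ÷ 143.318) ÷ 0.457 = 0.008962 mol/g, so in the 0.760 g combustion sample mol Cl = 0.006811 mol
mass O = 0.760 − (0.1638 + 0.02753 + 0.2415) = 0.3273 g → mol O = 0.3273 ÷ 15.999 = 0.02045 mol
Divide by the smallest (0.006811 mol): C 2.002, H 4.010, Cl 1.000, O 3.003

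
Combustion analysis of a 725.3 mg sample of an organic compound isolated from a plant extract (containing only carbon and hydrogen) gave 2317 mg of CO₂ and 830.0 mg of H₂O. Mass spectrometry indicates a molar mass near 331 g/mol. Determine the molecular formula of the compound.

mol C = 2.317 g CO₂ ÷ 44.009 g/mol = 0.052648 mol
mol H = 2 × 0.8300 g H₂O ÷ 18.015 g/mol = 0.092145 mol
Divide by the smallest (0.052648 mol): C 1.000, H 1.750
Multiplying each by 4 gives whole numbers: C 4.00, H 7.00
Empirical formula: C4H7
Empirical-formula mass = 55.10 g/mol; 331 ÷ 55.10 ≈ 6, so the molecular formula is C24H42.

C24H42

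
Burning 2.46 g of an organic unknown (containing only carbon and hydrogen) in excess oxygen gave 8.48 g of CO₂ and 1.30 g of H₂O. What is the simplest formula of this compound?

mol C = 8.48 g CO₂ ÷ 44.009 g/mol = 0.1927 mol
mol H = 2 × 1.30 g H₂O ÷ 18.015 g/mol = 0.1443 mol
Divide by the smallest (0.1443 mol): C 1.335, H 1.000
Multiplying each by 3 gives whole numbers: C 4.01, H 3.00

C4H3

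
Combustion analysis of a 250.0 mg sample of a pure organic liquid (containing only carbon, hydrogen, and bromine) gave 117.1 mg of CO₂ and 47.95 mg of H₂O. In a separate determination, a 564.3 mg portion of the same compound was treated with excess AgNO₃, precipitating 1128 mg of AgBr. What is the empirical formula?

mol C = 0.1171 g CO₂ ÷ 44.009 g/mol = 0.0026608 mol
mol H = 2 × 0.04795 g H₂O ÷ 18.015 g/mol = 0.0053233 mol
From the AgBr data: mol Br per gram of compound = (1.128 ÷ 187.772) ÷ 0.5643 = 0.010646 mol/g, so in the 0.2500 g combustion sample mol Br = 0.0026614 mol
Divide by the smallest (0.0026608 mol): C 1.000, H 2.001, Br 1.000

CH2Br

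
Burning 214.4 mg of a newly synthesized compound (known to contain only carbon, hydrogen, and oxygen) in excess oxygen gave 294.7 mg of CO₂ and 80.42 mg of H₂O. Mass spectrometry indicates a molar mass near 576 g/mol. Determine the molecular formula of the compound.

mol C = 0.2947 g CO₂ ÷ 44.009 g/mol = 0.0066964 mol
mol H = 2 × 0.08042 g H₂O ÷ 18.015 g/mol = 0.0089281 mol
mass O = 0.2144 − (0.080430 + 0.0089995) = 0.12497 g → mol O = 0.12497 ÷ 15.999 = 0.0078111 mol
Divide by the smallest (0.0066964 mol): C 1.000, H 1.333, O 1.166
Multiplying each by 6 gives whole numbers: C 6.00, H 8.00, O 7.00
Empirical formula: C6H8O7
Empirical-formula mass = 192.12 g/mol; 576 ÷ 192.12 ≈ 3, so the molecular formula is C18H24O21.

C18H24O21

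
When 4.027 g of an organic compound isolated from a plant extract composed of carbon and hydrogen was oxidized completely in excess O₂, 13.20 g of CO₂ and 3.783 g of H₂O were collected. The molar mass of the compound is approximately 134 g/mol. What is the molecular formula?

C10H14

mol C = 13.20 g CO₂ ÷ 44.009 g/mol = 0.29994 mol
mol H = 2 × 3.783 g H₂O ÷ 18.015 g/mol = 0.41998 mol
Divide by the smallest (0.29994 mol): C 1.000, H 1.400
Multiplying each by 5 gives whole numbers: C 5.00, H 7.00
Empirical formula: C5H7
Empirical-formula mass = 67.11 g/mol; 134 ÷ 67.11 ≈ 2, so the molecular formula is C10H14.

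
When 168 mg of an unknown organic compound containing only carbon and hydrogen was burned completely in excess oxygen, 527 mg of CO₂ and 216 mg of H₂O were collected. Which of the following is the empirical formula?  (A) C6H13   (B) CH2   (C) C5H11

(B) CH2

mol C = 0.527 g CO₂ ÷ 44.009 g/mol = 0.01197 mol
mol H = 2 × 0.216 g H₂O ÷ 18.015 g/mol = 0.02398 mol
Divide by the smallest (0.01197 mol): C 1.000, H 2.003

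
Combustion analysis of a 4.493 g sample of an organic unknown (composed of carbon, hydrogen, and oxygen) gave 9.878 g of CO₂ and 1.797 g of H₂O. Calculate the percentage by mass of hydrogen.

4.48%

mol C = 9.878 g CO₂ ÷ 44.009 g/mol = 0.22445 mol
mol H = 2 × 1.797 g H₂O ÷ 18.015 g/mol = 0.19950 mol
mass O = 4.493 − (2.6959 + 0.20110) = 1.5960 g → mol O = 1.5960 ÷ 15.999 = 0.099755 mol
mass % H = 0.20110 g ÷ 4.493 g × 100%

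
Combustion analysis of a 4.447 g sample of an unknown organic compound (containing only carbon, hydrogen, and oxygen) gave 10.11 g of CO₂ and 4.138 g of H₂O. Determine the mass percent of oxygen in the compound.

mol C = 10.11 g CO₂ ÷ 44.009 g/mol = 0.22973 mol
mol H = 2 × 4.138 g H₂O ÷ 18.015 g/mol = 0.45939 mol
mass O = 4.447 − (2.7592 + 0.46307) = 1.2247 g → mol O = 1.2247 ÷ 15.999 = 0.076548 mol
mass % O = 1.2247 g ÷ 4.447 g × 100%

27.54%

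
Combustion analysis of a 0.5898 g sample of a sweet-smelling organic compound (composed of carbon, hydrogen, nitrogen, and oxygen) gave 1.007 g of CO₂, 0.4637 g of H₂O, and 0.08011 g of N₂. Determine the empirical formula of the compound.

C4H9NO2

mol C = 1.007 g CO₂ ÷ 44.009 g/mol = 0.022882 mol
mol H = 2 × 0.4637 g H₂O ÷ 18.015 g/mol = 0.051479 mol
mol N = 2 × 0.08011 g N₂ ÷ 28.014 g/mol = 0.0057193 mol
mass O = 0.5898 − (0.27483 + 0.051891 + 0.080110) = 0.18297 g → mol O = 0.18297 ÷ 15.999 = 0.011436 mol
Divide by the smallest (0.0057193 mol): C 4.001, H 9.001, N 1.000, O 2.000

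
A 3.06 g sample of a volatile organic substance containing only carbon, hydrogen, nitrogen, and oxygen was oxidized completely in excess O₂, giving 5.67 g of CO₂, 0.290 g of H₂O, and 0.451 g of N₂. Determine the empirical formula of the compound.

mol C = 5.67 g CO₂ ÷ 44.009 g/mol = 0.1288 mol
mol H = 2 × 0.290 g H₂O ÷ 18.015 g/mol = 0.03220 mol
mol N = 2 × 0.451 g N₂ ÷ 28.014 g/mol = 0.03220 mol
mass O = 3.06 − (1.547 + 0.03245 + 0.4510) = 1.029 g → mol O = 1.029 ÷ 15.999 = 0.06432 mol
Divide by the smallest (0.03220 mol): C 4.002, H 1.000, N 1.000, O 1.998

C4HNO2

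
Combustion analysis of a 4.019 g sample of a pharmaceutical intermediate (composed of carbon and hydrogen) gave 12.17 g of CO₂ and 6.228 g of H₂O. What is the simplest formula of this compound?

C2H5

mol C = 12.17 g CO₂ ÷ 44.009 g/mol = 0.27653 mol
mol H = 2 × 6.228 g H₂O ÷ 18.015 g/mol = 0.69142 mol
Divide by the smallest (0.27653 mol): C 1.000, H 2.500
Multiplying each by 2 gives whole numbers: C 2.00, H 5.00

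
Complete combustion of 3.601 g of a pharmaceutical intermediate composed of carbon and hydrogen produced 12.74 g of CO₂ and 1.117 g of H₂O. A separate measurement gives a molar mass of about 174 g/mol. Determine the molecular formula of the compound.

C14H6

mol C = 12.74 g CO₂ ÷ 44.009 g/mol = 0.28949 mol
mol H = 2 × 1.117 g H₂O ÷ 18.015 g/mol = 0.12401 mol
Divide by the smallest (0.12401 mol): C 2.334, H 1.000
Multiplying each by 3 gives whole numbers: C 7.00, H 3.00
Empirical formula: C7H3
Empirical-formula mass = 87.10 g/mol; 174 ÷ 87.10 ≈ 2, so the molecular formula is C14H6.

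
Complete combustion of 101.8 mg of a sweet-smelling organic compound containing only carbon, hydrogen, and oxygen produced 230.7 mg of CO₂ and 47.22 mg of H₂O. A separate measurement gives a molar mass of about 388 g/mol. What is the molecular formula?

mol C = 0.2307 g CO₂ ÷ 44.009 g/mol = 0.0052421 mol
mol H = 2 × 0.04722 g H₂O ÷ 18.015 g/mol = 0.0052423 mol
mass O = 0.1018 − (0.062963 + 0.0052842) = 0.033553 g → mol O = 0.033553 ÷ 15.999 = 0.0020972 mol
Divide by the smallest (0.0020972 mol): C 2.500, H 2.500, O 1.000
Multiplying each by 2 gives whole numbers: C 5.00, H 5.00, O 2.00
Empirical formula: C5H5O2
Empirical-formula mass = 97.09 g/mol; 388 ÷ 97.09 ≈ 4, so the molecular formula is C20H20O8.

C20H20O8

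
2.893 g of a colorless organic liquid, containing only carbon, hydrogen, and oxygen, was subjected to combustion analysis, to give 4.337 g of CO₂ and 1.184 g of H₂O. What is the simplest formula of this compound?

mol C = 4.337 g CO₂ ÷ 44.009 g/mol = 0.098548 mol
mol H = 2 × 1.184 g H₂O ÷ 18.015 g/mol = 0.13145 mol
mass O = 2.893 − (1.1837 + 0.13250) = 1.5768 g → mol O = 1.5768 ÷ 15.999 = 0.098559 mol
Divide by the smallest (0.098548 mol): C 1.000, H 1.334, O 1.000
Multiplying each by 3 gives whole numbers: C 3.00, H 4.00, O 3.00

C3H4O3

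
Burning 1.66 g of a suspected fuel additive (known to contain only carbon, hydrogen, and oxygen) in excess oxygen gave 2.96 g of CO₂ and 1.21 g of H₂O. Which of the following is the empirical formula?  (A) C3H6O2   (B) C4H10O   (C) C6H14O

(A) C3H6O2

mol C = 2.96 g CO₂ ÷ 44.009 g/mol = 0.06726 mol
mol H = 2 × 1.21 g H₂O ÷ 18.015 g/mol = 0.1343 mol
mass O = 1.66 − (0.8078 + 0.1354) = 0.7167 g → mol O = 0.7167 ÷ 15.999 = 0.04480 mol
Divide by the smallest (0.04480 mol): C 1.501, H 2.999, O 1.000
Multiplying each by 2 gives whole numbers: C 3.00, H 6.00, O 2.00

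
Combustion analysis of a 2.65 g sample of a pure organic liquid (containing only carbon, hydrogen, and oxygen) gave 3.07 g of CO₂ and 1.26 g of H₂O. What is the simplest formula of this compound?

mol C = 3.07 g CO₂ ÷ 44.009 g/mol = 0.06976 mol
mol H = 2 × 1.26 g H₂O ÷ 18.015 g/mol = 0.1399 mol
mass O = 2.65 − (0.8379 + 0.1410) = 1.671 g → mol O = 1.671 ÷ 15.999 = 0.1045 mol
Divide by the smallest (0.06976 mol): C 1.000, H 2.005, O 1.497
Multiplying each by 2 gives whole numbers: C 2.00, H 4.01, O 2.99

C2H4O3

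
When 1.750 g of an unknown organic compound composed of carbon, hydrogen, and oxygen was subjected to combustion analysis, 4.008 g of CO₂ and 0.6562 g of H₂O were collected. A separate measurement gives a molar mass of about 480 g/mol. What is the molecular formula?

mol C = 4.008 g CO₂ ÷ 44.009 g/mol = 0.091072 mol
mol H = 2 × 0.6562 g H₂O ÷ 18.015 g/mol = 0.072850 mol
mass O = 1.750 − (1.0939 + 0.073433) = 0.58270 g → mol O = 0.58270 ÷ 15.999 = 0.036421 mol
Divide by the smallest (0.036421 mol): C 2.501, H 2.000, O 1.000
Multiplying each by 2 gives whole numbers: C 5.00, H 4.00, O 2.00
Empirical formula: C5H4O2
Empirical-formula mass = 96.08 g/mol; 480 ÷ 96.08 ≈ 5, so the molecular formula is C25H20O10.

C25H20O10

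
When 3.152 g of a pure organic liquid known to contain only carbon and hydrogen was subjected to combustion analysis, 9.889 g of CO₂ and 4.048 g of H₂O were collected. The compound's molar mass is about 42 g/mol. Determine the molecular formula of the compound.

C3H6

mol C = 9.889 g CO₂ ÷ 44.009 g/mol = 0.22470 mol
mol H = 2 × 4.048 g H₂O ÷ 18.015 g/mol = 0.44940 mol
Divide by the smallest (0.22470 mol): C 1.000, H 2.000
Empirical formula: CH2
Empirical-formula mass = 14.03 g/mol; 42 ÷ 14.03 ≈ 3, so the molecular formula is C3H6.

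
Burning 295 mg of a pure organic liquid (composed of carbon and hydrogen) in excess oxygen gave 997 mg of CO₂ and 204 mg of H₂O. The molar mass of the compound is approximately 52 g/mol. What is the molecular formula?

C4H4

mol C = 0.997 g CO₂ ÷ 44.009 g/mol = 0.02265 mol
mol H = 2 × 0.204 g H₂O ÷ 18.015 g/mol = 0.02265 mol
Divide by the smallest (0.02265 mol): C 1.000, H 1.000
Empirical formula: CH
Empirical-formula mass = 13.02 g/mol; 52 ÷ 13.02 ≈ 4, so the molecular formula is C4H4.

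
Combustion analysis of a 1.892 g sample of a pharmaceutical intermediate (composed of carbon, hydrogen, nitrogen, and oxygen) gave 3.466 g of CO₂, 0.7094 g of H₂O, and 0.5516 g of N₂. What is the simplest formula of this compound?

C4H4N2O

mol C = 3.466 g CO₂ ÷ 44.009 g/mol = 0.078757 mol
mol H = 2 × 0.7094 g H₂O ÷ 18.015 g/mol = 0.078757 mol
mol N = 2 × 0.5516 g N₂ ÷ 28.014 g/mol = 0.039380 mol
mass O = 1.892 − (0.94595 + 0.079387 + 0.55160) = 0.31507 g → mol O = 0.31507 ÷ 15.999 = 0.019693 mol
Divide by the smallest (0.019693 mol): C 3.999, H 3.999, N 2.000, O 1.000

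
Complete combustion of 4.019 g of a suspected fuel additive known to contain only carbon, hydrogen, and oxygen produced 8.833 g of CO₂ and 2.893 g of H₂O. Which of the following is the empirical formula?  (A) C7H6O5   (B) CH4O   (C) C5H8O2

(C) C5H8O2

mol C = 8.833 g CO₂ ÷ 44.009 g/mol = 0.20071 mol
mol H = 2 × 2.893 g H₂O ÷ 18.015 g/mol = 0.32118 mol
mass O = 4.019 − (2.4107 + 0.32375) = 1.2845 g → mol O = 1.2845 ÷ 15.999 = 0.080289 mol
Divide by the smallest (0.080289 mol): C 2.500, H 4.000, O 1.000
Multiplying each by 2 gives whole numbers: C 5.00, H 8.00, O 2.00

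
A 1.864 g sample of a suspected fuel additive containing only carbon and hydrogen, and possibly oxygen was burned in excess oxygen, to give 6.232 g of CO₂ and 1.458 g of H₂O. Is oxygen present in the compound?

mol C = 6.232 g CO₂ ÷ 44.009 g/mol = 0.14161 mol
mol H = 2 × 1.458 g H₂O ÷ 18.015 g/mol = 0.16187 mol
C and H together account for 1.8640 g — essentially the entire 1.864 g sample — so the compound contains no oxygen.

no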